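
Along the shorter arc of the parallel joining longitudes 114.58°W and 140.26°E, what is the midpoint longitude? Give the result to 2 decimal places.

Signed shortest Δλ from -114.58° to +140.26° is -105.16°.
Midpoint longitude = -114.58° + (-105.16°)/2 = -114.58° − 52.58° = -167.16°.
(The naïve average (-114.58 + +140.26)/2 = 12.84° is on the wrong side of the globe.)

167.16°W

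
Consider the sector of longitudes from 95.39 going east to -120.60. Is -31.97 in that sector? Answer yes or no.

No

Band width going east from +95.39° to -120.60°: ((-120.60 − 95.39) mod 360) = 144.01°.
Offset of -31.97° east of the west edge: ((-31.97 − 95.39) mod 360) = 232.64°.
232.64° > 144.01° ⇒ outside.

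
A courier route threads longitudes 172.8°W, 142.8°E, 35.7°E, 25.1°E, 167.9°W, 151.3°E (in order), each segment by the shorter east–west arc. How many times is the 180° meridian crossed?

3

Leg 1: -172.8° → +142.8°, shortest Δλ = -44.4° (west) — crosses 180°.
Leg 2: +142.8° → +35.7°, shortest Δλ = -107.1° (west) — does not cross 180°.
Leg 3: +35.7° → +25.1°, shortest Δλ = -10.6° (west) — does not cross 180°.
Leg 4: +25.1° → -167.9°, shortest Δλ = 167.0° (east) — crosses 180°.
Leg 5: -167.9° → +151.3°, shortest Δλ = -40.8° (west) — crosses 180°.
Total crossings: 3.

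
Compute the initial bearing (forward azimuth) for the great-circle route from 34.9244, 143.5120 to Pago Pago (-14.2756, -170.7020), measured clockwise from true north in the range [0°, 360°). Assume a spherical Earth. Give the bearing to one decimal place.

Δλ = -170.7020 − 143.5120 = -314.2140°; wrapped into (−180°, 180°]: 45.7860°.
θ = atan2( sin Δλ · cos φ₂ , cos φ₁ · sin φ₂ − sin φ₁ · cos φ₂ · cos Δλ )
  = atan2(0.69461, -0.58907) = 130.300° → normalised to [0°, 360°): 130.300°.

130.3°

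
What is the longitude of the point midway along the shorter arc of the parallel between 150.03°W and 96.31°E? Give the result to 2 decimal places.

Signed shortest Δλ from -150.03° to +96.31° is -113.66°.
Midpoint longitude = -150.03° + (-113.66°)/2 = -150.03° − 56.83° = -206.86°.
Normalise into (−180°, 180°]: +153.14°.
(The naïve average (-150.03 + +96.31)/2 = -26.86° is on the wrong side of the globe.)

153.14°E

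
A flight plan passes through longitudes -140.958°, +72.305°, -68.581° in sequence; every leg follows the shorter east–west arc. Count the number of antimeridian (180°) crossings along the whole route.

1

Leg 1: -140.958° → +72.305°, shortest Δλ = -146.737° (west) — crosses 180°.
Leg 2: +72.305° → -68.581°, shortest Δλ = -140.886° (west) — does not cross 180°.
Total crossings: 1.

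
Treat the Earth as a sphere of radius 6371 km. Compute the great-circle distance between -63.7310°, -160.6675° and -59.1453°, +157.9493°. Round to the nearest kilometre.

Δλ = 157.9493 − -160.6675 = 318.6168°; wrapped into (−180°, 180°]: -41.3832°.
Δφ = -59.1453 − -63.7310 = 4.5857°.
a = sin²(Δφ/2) + cos φ₁ · cos φ₂ · sin²(Δλ/2) = 0.029939.
c = 2·atan2(√a, √(1−a)) = 0.34781 rad → d = 6371·c ≈ 2215.89 km.

2216 km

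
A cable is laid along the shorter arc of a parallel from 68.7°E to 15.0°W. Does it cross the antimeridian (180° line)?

Signed shortest Δλ = ((-15.0 − 68.7 + 180) mod 360) − 180 = -83.7°.
Going west by 83.7° from +68.7° reaches -15.0° without touching 180°.

No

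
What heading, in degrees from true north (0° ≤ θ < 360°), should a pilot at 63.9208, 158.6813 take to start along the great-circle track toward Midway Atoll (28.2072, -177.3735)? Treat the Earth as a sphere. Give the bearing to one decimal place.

Δλ = -177.3735 − 158.6813 = -336.0548°; wrapped into (−180°, 180°]: 23.9452°.
θ = atan2( sin Δλ · cos φ₂ , cos φ₁ · sin φ₂ − sin φ₁ · cos φ₂ · cos Δλ )
  = atan2(0.35766, -0.51561) = 145.252° → normalised to [0°, 360°): 145.252°.

145.3°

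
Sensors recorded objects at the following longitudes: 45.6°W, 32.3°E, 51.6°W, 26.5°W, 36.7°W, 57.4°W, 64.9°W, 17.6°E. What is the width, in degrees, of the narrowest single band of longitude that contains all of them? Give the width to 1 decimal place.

Sort the longitudes: -64.9°, -57.4°, -51.6°, -45.6°, -36.7°, -26.5°, +17.6°, +32.3°.
Eastward gaps between consecutive values (wrapping around): 7.5°, 5.8°, 6.0°, 8.9°, 10.2°, 44.1°, 14.7°, 262.8°.
Largest gap = 262.8° ⇒ minimal covering band is its complement: 360° − 262.8° = 97.2°.
Band runs from -64.9° eastward to +32.3°.

97.2°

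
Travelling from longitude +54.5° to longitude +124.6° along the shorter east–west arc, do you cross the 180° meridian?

Signed shortest Δλ = ((124.6 − 54.5 + 180) mod 360) − 180 = 70.1°.
Going east by 70.1° from +54.5° reaches +124.6° without touching 180°.

No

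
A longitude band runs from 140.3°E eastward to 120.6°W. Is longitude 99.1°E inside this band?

No

Band width going east from +140.3° to -120.6°: ((-120.6 − 140.3) mod 360) = 99.1°.
Offset of +99.1° east of the west edge: ((99.1 − 140.3) mod 360) = 318.8°.
318.8° > 99.1° ⇒ outside.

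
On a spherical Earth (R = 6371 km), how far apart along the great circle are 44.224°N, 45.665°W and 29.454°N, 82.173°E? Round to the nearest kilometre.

Δλ = 82.173 − -45.665 = 127.838°.
Δφ = 29.454 − 44.224 = -14.770°.
a = sin²(Δφ/2) + cos φ₁ · cos φ₂ · sin²(Δλ/2) = 0.519909.
c = 2·atan2(√a, √(1−a)) = 1.61062 rad → d = 6371·c ≈ 10261.29 km.

10261 km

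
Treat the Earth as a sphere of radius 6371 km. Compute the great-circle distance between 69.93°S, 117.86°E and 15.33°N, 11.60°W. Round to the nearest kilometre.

13043 km

Δλ = -11.60 − 117.86 = -129.46°.
Δφ = 15.33 − -69.93 = 85.26°.
a = sin²(Δφ/2) + cos φ₁ · cos φ₂ · sin²(Δλ/2) = 0.729330.
c = 2·atan2(√a, √(1−a)) = 2.04728 rad → d = 6371·c ≈ 13043.24 km.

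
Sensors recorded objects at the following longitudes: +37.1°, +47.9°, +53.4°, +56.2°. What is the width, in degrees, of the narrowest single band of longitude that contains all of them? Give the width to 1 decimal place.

19.1°

Sort the longitudes: +37.1°, +47.9°, +53.4°, +56.2°.
Eastward gaps between consecutive values (wrapping around): 10.8°, 5.5°, 2.8°, 340.9°.
Largest gap = 340.9° ⇒ minimal covering band is its complement: 360° − 340.9° = 19.1°.
Band runs from +37.1° eastward to +56.2°.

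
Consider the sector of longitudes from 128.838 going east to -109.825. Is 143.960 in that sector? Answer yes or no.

Band width going east from +128.838° to -109.825°: ((-109.825 − 128.838) mod 360) = 121.337°.
Offset of +143.960° east of the west edge: ((143.960 − 128.838) mod 360) = 15.122°.
15.122° ≤ 121.337° ⇒ inside.

Yes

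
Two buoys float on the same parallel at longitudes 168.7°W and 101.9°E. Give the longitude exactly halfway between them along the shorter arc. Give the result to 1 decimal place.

146.6°E

Signed shortest Δλ from -168.7° to +101.9° is -89.4°.
Midpoint longitude = -168.7° + (-89.4°)/2 = -168.7° − 44.7° = -213.4°.
Normalise into (−180°, 180°]: +146.6°.
(The naïve average (-168.7 + +101.9)/2 = -33.4° is on the wrong side of the globe.)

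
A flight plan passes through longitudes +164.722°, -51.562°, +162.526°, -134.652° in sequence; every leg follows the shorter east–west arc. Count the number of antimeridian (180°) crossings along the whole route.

Leg 1: +164.722° → -51.562°, shortest Δλ = 143.716° (east) — crosses 180°.
Leg 2: -51.562° → +162.526°, shortest Δλ = -145.912° (west) — crosses 180°.
Leg 3: +162.526° → -134.652°, shortest Δλ = 62.822° (east) — crosses 180°.
Total crossings: 3.

3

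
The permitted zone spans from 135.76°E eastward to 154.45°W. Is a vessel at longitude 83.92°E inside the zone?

No

Band width going east from +135.76° to -154.45°: ((-154.45 − 135.76) mod 360) = 69.79°.
Offset of +83.92° east of the west edge: ((83.92 − 135.76) mod 360) = 308.16°.
308.16° > 69.79° ⇒ outside.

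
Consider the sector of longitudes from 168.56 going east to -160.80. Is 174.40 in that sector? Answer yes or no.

Yes

Band width going east from +168.56° to -160.80°: ((-160.80 − 168.56) mod 360) = 30.64°.
Offset of +174.40° east of the west edge: ((174.40 − 168.56) mod 360) = 5.84°.
5.84° ≤ 30.64° ⇒ inside.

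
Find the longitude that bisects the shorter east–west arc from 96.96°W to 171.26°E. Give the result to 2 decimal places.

Signed shortest Δλ from -96.96° to +171.26° is -91.78°.
Midpoint longitude = -96.96° + (-91.78°)/2 = -96.96° − 45.89° = -142.85°.
(The naïve average (-96.96 + +171.26)/2 = 37.15° is on the wrong side of the globe.)

142.85°W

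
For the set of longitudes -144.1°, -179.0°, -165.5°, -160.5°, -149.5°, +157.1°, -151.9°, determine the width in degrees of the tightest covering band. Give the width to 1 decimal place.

58.8°

Sort the longitudes: -179.0°, -165.5°, -160.5°, -151.9°, -149.5°, -144.1°, +157.1°.
Eastward gaps between consecutive values (wrapping around): 13.5°, 5.0°, 8.6°, 2.4°, 5.4°, 301.2°, 23.9°.
Largest gap = 301.2° ⇒ minimal covering band is its complement: 360° − 301.2° = 58.8°.
Band runs from +157.1° eastward to -144.1°, crossing the antimeridian.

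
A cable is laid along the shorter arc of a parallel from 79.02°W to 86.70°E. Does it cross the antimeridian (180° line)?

Signed shortest Δλ = ((86.70 − -79.02 + 180) mod 360) − 180 = 165.72°.
Going east by 165.72° from -79.02° reaches +86.70° without touching 180°.

No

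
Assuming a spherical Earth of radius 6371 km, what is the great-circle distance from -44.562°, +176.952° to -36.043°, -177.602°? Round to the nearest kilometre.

1053 km

Δλ = -177.602 − 176.952 = -354.554°; wrapped into (−180°, 180°]: 5.446°.
Δφ = -36.043 − -44.562 = 8.519°.
a = sin²(Δφ/2) + cos φ₁ · cos φ₂ · sin²(Δλ/2) = 0.006817.
c = 2·atan2(√a, √(1−a)) = 0.16532 rad → d = 6371·c ≈ 1053.23 km.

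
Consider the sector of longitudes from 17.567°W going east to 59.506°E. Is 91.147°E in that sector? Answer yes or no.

Band width going east from -17.567° to +59.506°: ((59.506 − -17.567) mod 360) = 77.073°.
Offset of +91.147° east of the west edge: ((91.147 − -17.567) mod 360) = 108.714°.
108.714° > 77.073° ⇒ outside.

No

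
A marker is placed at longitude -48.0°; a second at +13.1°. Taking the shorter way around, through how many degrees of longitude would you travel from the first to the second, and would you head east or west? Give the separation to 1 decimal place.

61.1° east

Raw difference: 13.1 − -48.0 = 61.1°.
Normalise into (−180°, 180°]: 61.1° stays 61.1°.
Positive ⇒ the second point lies to the east; separation 61.1°.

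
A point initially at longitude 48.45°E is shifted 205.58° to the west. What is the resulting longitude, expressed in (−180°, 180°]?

Start at +48.45°; shift −205.58° → -157.13°.
-157.13° already lies in (−180°, 180°].

157.13°W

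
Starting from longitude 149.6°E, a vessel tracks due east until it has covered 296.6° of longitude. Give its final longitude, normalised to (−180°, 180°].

Start at +149.6°; shift +296.6° → +446.2°.
+446.2° lies outside (−180°, 180°]; subtract 360° → +86.2°.

86.2°E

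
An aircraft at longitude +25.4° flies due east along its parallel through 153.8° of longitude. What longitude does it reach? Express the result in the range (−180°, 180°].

+179.2°

Start at +25.4°; shift +153.8° → +179.2°.
+179.2° already lies in (−180°, 180°].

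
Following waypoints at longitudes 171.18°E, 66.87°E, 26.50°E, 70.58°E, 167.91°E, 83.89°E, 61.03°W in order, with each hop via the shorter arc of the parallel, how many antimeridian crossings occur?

0

Leg 1: +171.18° → +66.87°, shortest Δλ = -104.31° (west) — does not cross 180°.
Leg 2: +66.87° → +26.50°, shortest Δλ = -40.37° (west) — does not cross 180°.
Leg 3: +26.50° → +70.58°, shortest Δλ = 44.08° (east) — does not cross 180°.
Leg 4: +70.58° → +167.91°, shortest Δλ = 97.33° (east) — does not cross 180°.
Leg 5: +167.91° → +83.89°, shortest Δλ = -84.02° (west) — does not cross 180°.
Leg 6: +83.89° → -61.03°, shortest Δλ = -144.92° (west) — does not cross 180°.
Total crossings: 0.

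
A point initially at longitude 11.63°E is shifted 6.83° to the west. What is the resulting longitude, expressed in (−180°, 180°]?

Start at +11.63°; shift −6.83° → +4.80°.
+4.80° already lies in (−180°, 180°].

4.80°E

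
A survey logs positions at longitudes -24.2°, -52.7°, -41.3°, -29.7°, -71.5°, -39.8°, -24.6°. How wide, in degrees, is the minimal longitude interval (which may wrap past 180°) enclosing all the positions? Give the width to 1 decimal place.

47.3°

Sort the longitudes: -71.5°, -52.7°, -41.3°, -39.8°, -29.7°, -24.6°, -24.2°.
Eastward gaps between consecutive values (wrapping around): 18.8°, 11.4°, 1.5°, 10.1°, 5.1°, 0.4°, 312.7°.
Largest gap = 312.7° ⇒ minimal covering band is its complement: 360° − 312.7° = 47.3°.
Band runs from -71.5° eastward to -24.2°.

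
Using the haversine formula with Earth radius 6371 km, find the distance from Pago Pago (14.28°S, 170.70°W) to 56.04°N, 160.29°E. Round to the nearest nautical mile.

4467 nmi

Δλ = 160.29 − -170.70 = 330.99°; wrapped into (−180°, 180°]: -29.01°.
Δφ = 56.04 − -14.28 = 70.32°.
a = sin²(Δφ/2) + cos φ₁ · cos φ₂ · sin²(Δλ/2) = 0.365577.
c = 2·atan2(√a, √(1−a)) = 1.29860 rad → d = 6371·c ≈ 8273.39 km ≈ 4467.27 nmi.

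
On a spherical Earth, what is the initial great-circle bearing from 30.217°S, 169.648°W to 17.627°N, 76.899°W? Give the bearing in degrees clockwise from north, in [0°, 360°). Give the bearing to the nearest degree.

Δλ = -76.899 − -169.648 = 92.749°.
θ = atan2( sin Δλ · cos φ₂ , cos φ₁ · sin φ₂ − sin φ₁ · cos φ₂ · cos Δλ )
  = atan2(0.95195, 0.23867) = 75.925° → normalised to [0°, 360°): 75.925°.

76°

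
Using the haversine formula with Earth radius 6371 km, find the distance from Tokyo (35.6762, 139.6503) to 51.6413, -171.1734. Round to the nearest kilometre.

4237 km

Δλ = -171.1734 − 139.6503 = -310.8237°; wrapped into (−180°, 180°]: 49.1763°.
Δφ = 51.6413 − 35.6762 = 15.9651°.
a = sin²(Δφ/2) + cos φ₁ · cos φ₂ · sin²(Δλ/2) = 0.106564.
c = 2·atan2(√a, √(1−a)) = 0.66507 rad → d = 6371·c ≈ 4237.19 km.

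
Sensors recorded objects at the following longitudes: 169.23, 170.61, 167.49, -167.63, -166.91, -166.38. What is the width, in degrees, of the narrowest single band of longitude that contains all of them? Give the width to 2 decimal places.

26.13°

Sort the longitudes: -167.63°, -166.91°, -166.38°, +167.49°, +169.23°, +170.61°.
Eastward gaps between consecutive values (wrapping around): 0.72°, 0.53°, 333.87°, 1.74°, 1.38°, 21.76°.
Largest gap = 333.87° ⇒ minimal covering band is its complement: 360° − 333.87° = 26.13°.
Band runs from +167.49° eastward to -166.38°, crossing the antimeridian.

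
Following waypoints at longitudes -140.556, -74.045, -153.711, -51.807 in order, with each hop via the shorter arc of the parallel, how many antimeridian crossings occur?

Leg 1: -140.556° → -74.045°, shortest Δλ = 66.511° (east) — does not cross 180°.
Leg 2: -74.045° → -153.711°, shortest Δλ = -79.666° (west) — does not cross 180°.
Leg 3: -153.711° → -51.807°, shortest Δλ = 101.904° (east) — does not cross 180°.
Total crossings: 0.

0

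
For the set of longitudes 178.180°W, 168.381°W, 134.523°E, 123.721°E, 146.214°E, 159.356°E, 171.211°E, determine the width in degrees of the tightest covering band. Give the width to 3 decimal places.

67.898°

Sort the longitudes: -178.180°, -168.381°, +123.721°, +134.523°, +146.214°, +159.356°, +171.211°.
Eastward gaps between consecutive values (wrapping around): 9.799°, 292.102°, 10.802°, 11.691°, 13.142°, 11.855°, 10.609°.
Largest gap = 292.102° ⇒ minimal covering band is its complement: 360° − 292.102° = 67.898°.
Band runs from +123.721° eastward to -168.381°, crossing the antimeridian.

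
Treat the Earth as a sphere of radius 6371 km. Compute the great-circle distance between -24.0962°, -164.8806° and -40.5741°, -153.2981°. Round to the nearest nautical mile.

1148 nmi

Δλ = -153.2981 − -164.8806 = 11.5825°.
Δφ = -40.5741 − -24.0962 = -16.4779°.
a = sin²(Δφ/2) + cos φ₁ · cos φ₂ · sin²(Δλ/2) = 0.027595.
c = 2·atan2(√a, √(1−a)) = 0.33378 rad → d = 6371·c ≈ 2126.53 km ≈ 1148.24 nmi.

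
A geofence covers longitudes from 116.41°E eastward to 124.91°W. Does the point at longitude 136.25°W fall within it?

Yes

Band width going east from +116.41° to -124.91°: ((-124.91 − 116.41) mod 360) = 118.68°.
Offset of -136.25° east of the west edge: ((-136.25 − 116.41) mod 360) = 107.34°.
107.34° ≤ 118.68° ⇒ inside.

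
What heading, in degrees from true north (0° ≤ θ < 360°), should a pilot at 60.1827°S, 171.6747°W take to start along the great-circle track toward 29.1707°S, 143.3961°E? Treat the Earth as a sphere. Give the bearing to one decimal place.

295.5°

Δλ = 143.3961 − -171.6747 = 315.0708°; wrapped into (−180°, 180°]: -44.9292°.
θ = atan2( sin Δλ · cos φ₂ , cos φ₁ · sin φ₂ − sin φ₁ · cos φ₂ · cos Δλ )
  = atan2(-0.61666, 0.29399) = -64.511° → normalised to [0°, 360°): 295.489°.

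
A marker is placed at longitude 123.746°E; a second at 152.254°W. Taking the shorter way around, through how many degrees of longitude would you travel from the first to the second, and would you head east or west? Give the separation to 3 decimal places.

84.000° east

Raw difference: -152.254 − 123.746 = -276.0°.
Normalise into (−180°, 180°]: -276.0° + 360° = 84.0°.
Positive ⇒ the second point lies to the east; separation 84.000°.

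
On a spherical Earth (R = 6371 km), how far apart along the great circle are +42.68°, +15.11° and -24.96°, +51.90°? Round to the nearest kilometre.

8413 km

Δλ = 51.90 − 15.11 = 36.79°.
Δφ = -24.96 − 42.68 = -67.64°.
a = sin²(Δφ/2) + cos φ₁ · cos φ₂ · sin²(Δλ/2) = 0.376158.
c = 2·atan2(√a, √(1−a)) = 1.32051 rad → d = 6371·c ≈ 8412.95 km.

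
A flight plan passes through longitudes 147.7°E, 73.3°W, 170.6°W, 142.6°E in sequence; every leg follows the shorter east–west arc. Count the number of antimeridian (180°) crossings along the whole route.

Leg 1: +147.7° → -73.3°, shortest Δλ = 139.0° (east) — crosses 180°.
Leg 2: -73.3° → -170.6°, shortest Δλ = -97.3° (west) — does not cross 180°.
Leg 3: -170.6° → +142.6°, shortest Δλ = -46.8° (west) — crosses 180°.
Total crossings: 2.

2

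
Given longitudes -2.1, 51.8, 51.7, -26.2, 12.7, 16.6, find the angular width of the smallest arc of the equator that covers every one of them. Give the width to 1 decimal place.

78.0°

Sort the longitudes: -26.2°, -2.1°, +12.7°, +16.6°, +51.7°, +51.8°.
Eastward gaps between consecutive values (wrapping around): 24.1°, 14.8°, 3.9°, 35.1°, 0.1°, 282.0°.
Largest gap = 282.0° ⇒ minimal covering band is its complement: 360° − 282.0° = 78.0°.
Band runs from -26.2° eastward to +51.8°.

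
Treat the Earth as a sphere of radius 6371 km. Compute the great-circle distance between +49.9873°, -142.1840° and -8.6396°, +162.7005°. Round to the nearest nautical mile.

4540 nmi

Δλ = 162.7005 − -142.1840 = 304.8845°; wrapped into (−180°, 180°]: -55.1155°.
Δφ = -8.6396 − 49.9873 = -58.6269°.
a = sin²(Δφ/2) + cos φ₁ · cos φ₂ · sin²(Δλ/2) = 0.375751.
c = 2·atan2(√a, √(1−a)) = 1.31967 rad → d = 6371·c ≈ 8407.60 km ≈ 4539.74 nmi.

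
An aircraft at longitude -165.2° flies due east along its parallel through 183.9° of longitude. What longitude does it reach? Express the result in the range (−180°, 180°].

Start at -165.2°; shift +183.9° → +18.7°.
+18.7° already lies in (−180°, 180°].

+18.7°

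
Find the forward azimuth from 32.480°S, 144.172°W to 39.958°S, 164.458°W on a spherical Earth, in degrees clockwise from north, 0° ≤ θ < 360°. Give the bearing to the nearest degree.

Δλ = -164.458 − -144.172 = -20.286°.
θ = atan2( sin Δλ · cos φ₂ , cos φ₁ · sin φ₂ − sin φ₁ · cos φ₂ · cos Δλ )
  = atan2(-0.26576, -0.15568) = -120.361° → normalised to [0°, 360°): 239.639°.

240°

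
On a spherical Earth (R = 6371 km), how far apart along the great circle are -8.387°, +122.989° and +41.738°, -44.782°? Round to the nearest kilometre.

Δλ = -44.782 − 122.989 = -167.771°.
Δφ = 41.738 − -8.387 = 50.125°.
a = sin²(Δφ/2) + cos φ₁ · cos φ₂ · sin²(Δλ/2) = 0.909284.
c = 2·atan2(√a, √(1−a)) = 2.52971 rad → d = 6371·c ≈ 16116.77 km.

16117 km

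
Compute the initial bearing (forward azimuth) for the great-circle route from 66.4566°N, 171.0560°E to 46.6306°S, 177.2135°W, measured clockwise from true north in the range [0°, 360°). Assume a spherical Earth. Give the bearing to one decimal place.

Δλ = -177.2135 − 171.0560 = -348.2695°; wrapped into (−180°, 180°]: 11.7305°.
θ = atan2( sin Δλ · cos φ₂ , cos φ₁ · sin φ₂ − sin φ₁ · cos φ₂ · cos Δλ )
  = atan2(0.13961, -0.90676) = 171.247° → normalised to [0°, 360°): 171.247°.

171.2°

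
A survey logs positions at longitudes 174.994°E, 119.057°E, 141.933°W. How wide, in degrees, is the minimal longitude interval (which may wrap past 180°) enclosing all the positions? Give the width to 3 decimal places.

Sort the longitudes: -141.933°, +119.057°, +174.994°.
Eastward gaps between consecutive values (wrapping around): 260.990°, 55.937°, 43.073°.
Largest gap = 260.990° ⇒ minimal covering band is its complement: 360° − 260.990° = 99.010°.
Band runs from +119.057° eastward to -141.933°, crossing the antimeridian.

99.010°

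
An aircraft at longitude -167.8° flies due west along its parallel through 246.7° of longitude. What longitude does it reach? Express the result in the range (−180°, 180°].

Start at -167.8°; shift −246.7° → -414.5°.
-414.5° lies outside (−180°, 180°]; add 360° → -54.5°.

-54.5°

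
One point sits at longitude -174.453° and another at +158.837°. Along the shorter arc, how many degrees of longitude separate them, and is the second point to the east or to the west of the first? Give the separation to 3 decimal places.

Raw difference: 158.837 − -174.453 = 333.29°.
Normalise into (−180°, 180°]: 333.29° − 360° = -26.71°.
Negative ⇒ the second point lies to the west; separation 26.710°.

26.710° west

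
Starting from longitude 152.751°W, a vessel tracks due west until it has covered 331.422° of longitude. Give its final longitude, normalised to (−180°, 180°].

Start at -152.751°; shift −331.422° → -484.173°.
-484.173° lies outside (−180°, 180°]; add 360° → -124.173°.

124.173°W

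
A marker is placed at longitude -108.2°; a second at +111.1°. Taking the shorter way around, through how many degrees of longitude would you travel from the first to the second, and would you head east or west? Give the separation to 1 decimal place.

140.7° west

Raw difference: 111.1 − -108.2 = 219.3°.
Normalise into (−180°, 180°]: 219.3° − 360° = -140.7°.
Negative ⇒ the second point lies to the west; separation 140.7°.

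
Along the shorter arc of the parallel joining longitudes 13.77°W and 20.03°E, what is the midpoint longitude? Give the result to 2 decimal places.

Signed shortest Δλ from -13.77° to +20.03° is +33.80°.
Midpoint longitude = -13.77° + (+33.80°)/2 = -13.77° + 16.90° = +3.13°.

3.13°E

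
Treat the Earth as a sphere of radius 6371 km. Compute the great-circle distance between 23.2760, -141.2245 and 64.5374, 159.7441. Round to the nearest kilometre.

Δλ = 159.7441 − -141.2245 = 300.9686°; wrapped into (−180°, 180°]: -59.0314°.
Δφ = 64.5374 − 23.2760 = 41.2614°.
a = sin²(Δφ/2) + cos φ₁ · cos φ₂ · sin²(Δλ/2) = 0.220002.
c = 2·atan2(√a, √(1−a)) = 0.97641 rad → d = 6371·c ≈ 6220.74 km.

6221 km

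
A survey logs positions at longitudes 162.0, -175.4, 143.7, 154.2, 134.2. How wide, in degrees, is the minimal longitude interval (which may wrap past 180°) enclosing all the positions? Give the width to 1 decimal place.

50.4°

Sort the longitudes: -175.4°, +134.2°, +143.7°, +154.2°, +162.0°.
Eastward gaps between consecutive values (wrapping around): 309.6°, 9.5°, 10.5°, 7.8°, 22.6°.
Largest gap = 309.6° ⇒ minimal covering band is its complement: 360° − 309.6° = 50.4°.
Band runs from +134.2° eastward to -175.4°, crossing the antimeridian.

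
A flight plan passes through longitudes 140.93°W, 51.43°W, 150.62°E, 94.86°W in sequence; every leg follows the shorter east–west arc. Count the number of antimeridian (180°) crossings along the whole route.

2

Leg 1: -140.93° → -51.43°, shortest Δλ = 89.5° (east) — does not cross 180°.
Leg 2: -51.43° → +150.62°, shortest Δλ = -157.95° (west) — crosses 180°.
Leg 3: +150.62° → -94.86°, shortest Δλ = 114.52° (east) — crosses 180°.
Total crossings: 2.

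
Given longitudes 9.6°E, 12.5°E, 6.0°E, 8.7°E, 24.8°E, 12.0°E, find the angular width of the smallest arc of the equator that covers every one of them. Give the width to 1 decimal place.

Sort the longitudes: +6.0°, +8.7°, +9.6°, +12.0°, +12.5°, +24.8°.
Eastward gaps between consecutive values (wrapping around): 2.7°, 0.9°, 2.4°, 0.5°, 12.3°, 341.2°.
Largest gap = 341.2° ⇒ minimal covering band is its complement: 360° − 341.2° = 18.8°.
Band runs from +6.0° eastward to +24.8°.

18.8°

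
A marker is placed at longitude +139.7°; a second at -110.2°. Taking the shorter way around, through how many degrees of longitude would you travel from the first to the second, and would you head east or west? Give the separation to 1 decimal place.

110.1° east

Raw difference: -110.2 − 139.7 = -249.9°.
Normalise into (−180°, 180°]: -249.9° + 360° = 110.1°.
Positive ⇒ the second point lies to the east; separation 110.1°.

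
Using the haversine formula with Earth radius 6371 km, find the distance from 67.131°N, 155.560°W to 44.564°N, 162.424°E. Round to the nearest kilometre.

Δλ = 162.424 − -155.560 = 317.984°; wrapped into (−180°, 180°]: -42.016°.
Δφ = 44.564 − 67.131 = -22.567°.
a = sin²(Δφ/2) + cos φ₁ · cos φ₂ · sin²(Δλ/2) = 0.073870.
c = 2·atan2(√a, √(1−a)) = 0.55050 rad → d = 6371·c ≈ 3507.26 km.

3507 km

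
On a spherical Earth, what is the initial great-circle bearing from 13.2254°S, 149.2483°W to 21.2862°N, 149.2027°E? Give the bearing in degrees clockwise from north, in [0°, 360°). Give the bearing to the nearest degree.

299°

Δλ = 149.2027 − -149.2483 = 298.4510°; wrapped into (−180°, 180°]: -61.5490°.
θ = atan2( sin Δλ · cos φ₂ , cos φ₁ · sin φ₂ − sin φ₁ · cos φ₂ · cos Δλ )
  = atan2(-0.81924, 0.45496) = -60.955° → normalised to [0°, 360°): 299.045°.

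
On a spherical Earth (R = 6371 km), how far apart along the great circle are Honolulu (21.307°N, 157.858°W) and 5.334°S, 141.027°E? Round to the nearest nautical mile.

3934 nmi

Δλ = 141.027 − -157.858 = 298.885°; wrapped into (−180°, 180°]: -61.115°.
Δφ = -5.334 − 21.307 = -26.641°.
a = sin²(Δφ/2) + cos φ₁ · cos φ₂ · sin²(Δλ/2) = 0.292846.
c = 2·atan2(√a, √(1−a)) = 1.14361 rad → d = 6371·c ≈ 7285.97 km ≈ 3934.11 nmi.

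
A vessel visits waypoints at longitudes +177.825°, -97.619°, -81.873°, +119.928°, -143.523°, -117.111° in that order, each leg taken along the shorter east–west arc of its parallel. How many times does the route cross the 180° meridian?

Leg 1: +177.825° → -97.619°, shortest Δλ = 84.556° (east) — crosses 180°.
Leg 2: -97.619° → -81.873°, shortest Δλ = 15.746° (east) — does not cross 180°.
Leg 3: -81.873° → +119.928°, shortest Δλ = -158.199° (west) — crosses 180°.
Leg 4: +119.928° → -143.523°, shortest Δλ = 96.549° (east) — crosses 180°.
Leg 5: -143.523° → -117.111°, shortest Δλ = 26.412° (east) — does not cross 180°.
Total crossings: 3.

3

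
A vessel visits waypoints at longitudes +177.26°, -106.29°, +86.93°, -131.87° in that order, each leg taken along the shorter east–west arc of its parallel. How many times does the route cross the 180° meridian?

3

Leg 1: +177.26° → -106.29°, shortest Δλ = 76.45° (east) — crosses 180°.
Leg 2: -106.29° → +86.93°, shortest Δλ = -166.78° (west) — crosses 180°.
Leg 3: +86.93° → -131.87°, shortest Δλ = 141.2° (east) — crosses 180°.
Total crossings: 3.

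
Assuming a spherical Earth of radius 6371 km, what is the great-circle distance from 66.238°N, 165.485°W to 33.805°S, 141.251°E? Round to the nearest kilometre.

Δλ = 141.251 − -165.485 = 306.736°; wrapped into (−180°, 180°]: -53.264°.
Δφ = -33.805 − 66.238 = -100.043°.
a = sin²(Δφ/2) + cos φ₁ · cos φ₂ · sin²(Δλ/2) = 0.654470.
c = 2·atan2(√a, √(1−a)) = 1.88487 rad → d = 6371·c ≈ 12008.54 km.

12009 km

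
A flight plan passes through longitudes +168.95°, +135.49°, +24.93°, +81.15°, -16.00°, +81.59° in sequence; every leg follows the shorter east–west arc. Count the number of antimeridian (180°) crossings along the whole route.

0

Leg 1: +168.95° → +135.49°, shortest Δλ = -33.46° (west) — does not cross 180°.
Leg 2: +135.49° → +24.93°, shortest Δλ = -110.56° (west) — does not cross 180°.
Leg 3: +24.93° → +81.15°, shortest Δλ = 56.22° (east) — does not cross 180°.
Leg 4: +81.15° → -16.00°, shortest Δλ = -97.15° (west) — does not cross 180°.
Leg 5: -16.00° → +81.59°, shortest Δλ = 97.59° (east) — does not cross 180°.
Total crossings: 0.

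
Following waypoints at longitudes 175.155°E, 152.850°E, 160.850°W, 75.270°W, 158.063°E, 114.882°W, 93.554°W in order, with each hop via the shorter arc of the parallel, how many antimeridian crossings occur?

3

Leg 1: +175.155° → +152.850°, shortest Δλ = -22.305° (west) — does not cross 180°.
Leg 2: +152.850° → -160.850°, shortest Δλ = 46.3° (east) — crosses 180°.
Leg 3: -160.850° → -75.270°, shortest Δλ = 85.58° (east) — does not cross 180°.
Leg 4: -75.270° → +158.063°, shortest Δλ = -126.667° (west) — crosses 180°.
Leg 5: +158.063° → -114.882°, shortest Δλ = 87.055° (east) — crosses 180°.
Leg 6: -114.882° → -93.554°, shortest Δλ = 21.328° (east) — does not cross 180°.
Total crossings: 3.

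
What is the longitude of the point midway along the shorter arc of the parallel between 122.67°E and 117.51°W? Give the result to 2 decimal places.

177.42°W

Signed shortest Δλ from +122.67° to -117.51° is +119.82°.
Midpoint longitude = +122.67° + (+119.82°)/2 = +122.67° + 59.91° = +182.58°.
Normalise into (−180°, 180°]: -177.42°.
(The naïve average (+122.67 + -117.51)/2 = 2.58° is on the wrong side of the globe.)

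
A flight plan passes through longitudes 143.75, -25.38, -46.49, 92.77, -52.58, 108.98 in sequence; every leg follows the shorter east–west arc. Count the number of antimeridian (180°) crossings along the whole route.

Leg 1: +143.75° → -25.38°, shortest Δλ = -169.13° (west) — does not cross 180°.
Leg 2: -25.38° → -46.49°, shortest Δλ = -21.11° (west) — does not cross 180°.
Leg 3: -46.49° → +92.77°, shortest Δλ = 139.26° (east) — does not cross 180°.
Leg 4: +92.77° → -52.58°, shortest Δλ = -145.35° (west) — does not cross 180°.
Leg 5: -52.58° → +108.98°, shortest Δλ = 161.56° (east) — does not cross 180°.
Total crossings: 0.

0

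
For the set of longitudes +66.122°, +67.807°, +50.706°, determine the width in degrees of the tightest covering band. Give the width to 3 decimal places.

Sort the longitudes: +50.706°, +66.122°, +67.807°.
Eastward gaps between consecutive values (wrapping around): 15.416°, 1.685°, 342.899°.
Largest gap = 342.899° ⇒ minimal covering band is its complement: 360° − 342.899° = 17.101°.
Band runs from +50.706° eastward to +67.807°.

17.101°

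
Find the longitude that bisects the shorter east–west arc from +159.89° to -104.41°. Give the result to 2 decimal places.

Signed shortest Δλ from +159.89° to -104.41° is +95.70°.
Midpoint longitude = +159.89° + (+95.70°)/2 = +159.89° + 47.85° = +207.74°.
Normalise into (−180°, 180°]: -152.26°.
(The naïve average (+159.89 + -104.41)/2 = 27.74° is on the wrong side of the globe.)

-152.26°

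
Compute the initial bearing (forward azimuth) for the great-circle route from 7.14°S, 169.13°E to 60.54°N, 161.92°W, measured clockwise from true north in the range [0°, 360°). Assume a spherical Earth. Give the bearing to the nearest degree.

Δλ = -161.92 − 169.13 = -331.05°; wrapped into (−180°, 180°]: 28.95°.
θ = atan2( sin Δλ · cos φ₂ , cos φ₁ · sin φ₂ − sin φ₁ · cos φ₂ · cos Δλ )
  = atan2(0.23806, 0.91744) = 14.547° → normalised to [0°, 360°): 14.547°.

15°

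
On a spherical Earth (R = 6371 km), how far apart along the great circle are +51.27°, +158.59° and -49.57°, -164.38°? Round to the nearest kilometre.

Δλ = -164.38 − 158.59 = -322.97°; wrapped into (−180°, 180°]: 37.03°.
Δφ = -49.57 − 51.27 = -100.84°.
a = sin²(Δφ/2) + cos φ₁ · cos φ₂ · sin²(Δλ/2) = 0.634949.
c = 2·atan2(√a, √(1−a)) = 1.84408 rad → d = 6371·c ≈ 11748.65 km.

11749 km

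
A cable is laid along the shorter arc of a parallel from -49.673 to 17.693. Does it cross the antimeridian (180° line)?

Signed shortest Δλ = ((17.693 − -49.673 + 180) mod 360) − 180 = 67.366°.
Going east by 67.366° from -49.673° reaches +17.693° without touching 180°.

No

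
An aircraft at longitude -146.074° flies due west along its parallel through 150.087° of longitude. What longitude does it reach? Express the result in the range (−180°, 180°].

Start at -146.074°; shift −150.087° → -296.161°.
-296.161° lies outside (−180°, 180°]; add 360° → +63.839°.

+63.839°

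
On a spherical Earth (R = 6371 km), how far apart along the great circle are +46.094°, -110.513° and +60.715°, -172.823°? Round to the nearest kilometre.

4246 km

Δλ = -172.823 − -110.513 = -62.310°.
Δφ = 60.715 − 46.094 = 14.621°.
a = sin²(Δφ/2) + cos φ₁ · cos φ₂ · sin²(Δλ/2) = 0.106985.
c = 2·atan2(√a, √(1−a)) = 0.66644 rad → d = 6371·c ≈ 4245.87 km.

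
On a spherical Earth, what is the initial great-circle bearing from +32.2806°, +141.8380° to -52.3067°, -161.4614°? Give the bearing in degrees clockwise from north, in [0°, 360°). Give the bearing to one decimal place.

148.9°

Δλ = -161.4614 − 141.8380 = -303.2994°; wrapped into (−180°, 180°]: 56.7006°.
θ = atan2( sin Δλ · cos φ₂ , cos φ₁ · sin φ₂ − sin φ₁ · cos φ₂ · cos Δλ )
  = atan2(0.51104, -0.84827) = 148.933° → normalised to [0°, 360°): 148.933°.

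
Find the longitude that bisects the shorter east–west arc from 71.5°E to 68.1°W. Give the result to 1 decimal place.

1.7°E

Signed shortest Δλ from +71.5° to -68.1° is -139.6°.
Midpoint longitude = +71.5° + (-139.6°)/2 = +71.5° − 69.8° = +1.7°.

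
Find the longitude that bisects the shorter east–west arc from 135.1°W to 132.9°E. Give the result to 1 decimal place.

178.9°E

Signed shortest Δλ from -135.1° to +132.9° is -92.0°.
Midpoint longitude = -135.1° + (-92.0°)/2 = -135.1° − 46.0° = -181.1°.
Normalise into (−180°, 180°]: +178.9°.
(The naïve average (-135.1 + +132.9)/2 = -1.1° is on the wrong side of the globe.)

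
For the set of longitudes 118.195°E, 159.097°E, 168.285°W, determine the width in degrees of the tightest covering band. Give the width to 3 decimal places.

73.520°

Sort the longitudes: -168.285°, +118.195°, +159.097°.
Eastward gaps between consecutive values (wrapping around): 286.480°, 40.902°, 32.618°.
Largest gap = 286.480° ⇒ minimal covering band is its complement: 360° − 286.480° = 73.520°.
Band runs from +118.195° eastward to -168.285°, crossing the antimeridian.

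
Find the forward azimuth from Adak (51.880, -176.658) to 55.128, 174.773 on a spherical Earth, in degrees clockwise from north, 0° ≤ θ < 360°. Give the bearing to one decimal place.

305.9°

Δλ = 174.773 − -176.658 = 351.431°; wrapped into (−180°, 180°]: -8.569°.
θ = atan2( sin Δλ · cos φ₂ , cos φ₁ · sin φ₂ − sin φ₁ · cos φ₂ · cos Δλ )
  = atan2(-0.08519, 0.06168) = -54.095° → normalised to [0°, 360°): 305.905°.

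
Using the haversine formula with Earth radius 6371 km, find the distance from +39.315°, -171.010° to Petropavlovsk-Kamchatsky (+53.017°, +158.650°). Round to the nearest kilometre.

Δλ = 158.650 − -171.010 = 329.660°; wrapped into (−180°, 180°]: -30.340°.
Δφ = 53.017 − 39.315 = 13.702°.
a = sin²(Δφ/2) + cos φ₁ · cos φ₂ · sin²(Δλ/2) = 0.046101.
c = 2·atan2(√a, √(1−a)) = 0.43279 rad → d = 6371·c ≈ 2757.33 km.

2757 km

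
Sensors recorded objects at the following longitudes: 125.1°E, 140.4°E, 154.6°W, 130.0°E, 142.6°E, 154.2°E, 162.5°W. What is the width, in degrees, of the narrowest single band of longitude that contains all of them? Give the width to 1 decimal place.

Sort the longitudes: -162.5°, -154.6°, +125.1°, +130.0°, +140.4°, +142.6°, +154.2°.
Eastward gaps between consecutive values (wrapping around): 7.9°, 279.7°, 4.9°, 10.4°, 2.2°, 11.6°, 43.3°.
Largest gap = 279.7° ⇒ minimal covering band is its complement: 360° − 279.7° = 80.3°.
Band runs from +125.1° eastward to -154.6°, crossing the antimeridian.

80.3°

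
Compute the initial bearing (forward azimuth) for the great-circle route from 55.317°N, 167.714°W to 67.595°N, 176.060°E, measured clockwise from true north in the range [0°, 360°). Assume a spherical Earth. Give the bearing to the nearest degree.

335°

Δλ = 176.060 − -167.714 = 343.774°; wrapped into (−180°, 180°]: -16.226°.
θ = atan2( sin Δλ · cos φ₂ , cos φ₁ · sin φ₂ − sin φ₁ · cos φ₂ · cos Δλ )
  = atan2(-0.10650, 0.22514) = -25.317° → normalised to [0°, 360°): 334.683°.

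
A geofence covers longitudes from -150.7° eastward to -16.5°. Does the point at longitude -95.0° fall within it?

Band width going east from -150.7° to -16.5°: ((-16.5 − -150.7) mod 360) = 134.2°.
Offset of -95.0° east of the west edge: ((-95.0 − -150.7) mod 360) = 55.7°.
55.7° ≤ 134.2° ⇒ inside.

Yes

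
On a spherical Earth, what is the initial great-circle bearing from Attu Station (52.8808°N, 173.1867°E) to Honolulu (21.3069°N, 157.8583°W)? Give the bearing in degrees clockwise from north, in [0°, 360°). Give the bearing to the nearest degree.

134°

Δλ = -157.8583 − 173.1867 = -331.0450°; wrapped into (−180°, 180°]: 28.9550°.
θ = atan2( sin Δλ · cos φ₂ , cos φ₁ · sin φ₂ − sin φ₁ · cos φ₂ · cos Δλ )
  = atan2(0.45103, -0.43074) = 133.682° → normalised to [0°, 360°): 133.682°.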